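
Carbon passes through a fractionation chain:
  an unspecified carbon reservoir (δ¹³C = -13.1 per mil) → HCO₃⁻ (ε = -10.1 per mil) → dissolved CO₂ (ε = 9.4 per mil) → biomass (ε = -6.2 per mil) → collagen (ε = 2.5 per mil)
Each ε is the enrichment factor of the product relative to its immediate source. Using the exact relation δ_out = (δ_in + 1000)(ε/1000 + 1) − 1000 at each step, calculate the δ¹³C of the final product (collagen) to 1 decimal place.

-17.5 per mil

step 1: δ = (-13.10 + 1000)·(-10.1/1000 + 1) − 1000 = -23.07 per mil
step 2: δ = (-23.07 + 1000)·(9.4/1000 + 1) − 1000 = -13.88 per mil
step 3: δ = (-13.88 + 1000)·(-6.2/1000 + 1) − 1000 = -20.00 per mil
step 4: δ = (-20.00 + 1000)·(2.5/1000 + 1) − 1000 = -17.55 per mil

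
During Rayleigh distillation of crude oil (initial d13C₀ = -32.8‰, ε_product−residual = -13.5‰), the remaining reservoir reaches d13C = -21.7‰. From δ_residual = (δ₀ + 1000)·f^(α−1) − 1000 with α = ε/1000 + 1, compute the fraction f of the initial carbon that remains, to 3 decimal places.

0.429

α − 1 = ε/1000 = -0.0135
(δ_res + 1000)/(δ₀ + 1000) = (-21.7 + 1000)/(-32.8 + 1000) = 978.3/967.2 = 1.011476
f = 1.011476^(1/-0.0135) = exp(ln(1.011476)/-0.0135) = exp(0.01141/-0.0135)
f = exp(-0.8453) = 0.4294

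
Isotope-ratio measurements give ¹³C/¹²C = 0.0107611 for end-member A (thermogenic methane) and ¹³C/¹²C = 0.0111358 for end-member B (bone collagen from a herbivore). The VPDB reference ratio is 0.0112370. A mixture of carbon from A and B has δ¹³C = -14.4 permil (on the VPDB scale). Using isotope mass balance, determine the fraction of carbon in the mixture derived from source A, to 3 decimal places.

0.162

δ_A = (0.0107611/0.0112370 − 1)×1000 = (0.957649 − 1)×1000 = -42.351 permil
δ_B = (0.0111358/0.0112370 − 1)×1000 = (0.990994 − 1)×1000 = -9.006 permil
f_A = (δ_mix − δ_B)/(δ_A − δ_B) = (-14.4 − (-9.006))/(-42.351 − (-9.006))
f_A = -5.394 / -33.345 = 0.1618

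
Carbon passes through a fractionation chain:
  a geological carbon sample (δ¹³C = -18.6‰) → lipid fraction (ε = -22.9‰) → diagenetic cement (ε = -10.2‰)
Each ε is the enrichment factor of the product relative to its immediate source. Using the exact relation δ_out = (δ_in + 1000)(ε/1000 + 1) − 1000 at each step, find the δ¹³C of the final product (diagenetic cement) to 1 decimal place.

step 1: δ = (-18.60 + 1000)·(-22.9/1000 + 1) − 1000 = -41.07‰
step 2: δ = (-41.07 + 1000)·(-10.2/1000 + 1) − 1000 = -50.86‰

-50.9‰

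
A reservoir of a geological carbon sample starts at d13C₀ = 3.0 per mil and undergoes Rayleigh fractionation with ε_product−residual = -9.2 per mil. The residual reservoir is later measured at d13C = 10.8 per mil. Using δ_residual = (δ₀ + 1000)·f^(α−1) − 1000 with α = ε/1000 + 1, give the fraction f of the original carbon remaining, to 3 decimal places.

0.431

α − 1 = ε/1000 = -0.0092
(δ_res + 1000)/(δ₀ + 1000) = (10.8 + 1000)/(3.0 + 1000) = 1010.8/1003.0 = 1.007777
f = 1.007777^(1/-0.0092) = exp(ln(1.007777)/-0.0092) = exp(0.00775/-0.0092)
f = exp(-0.8420) = 0.4308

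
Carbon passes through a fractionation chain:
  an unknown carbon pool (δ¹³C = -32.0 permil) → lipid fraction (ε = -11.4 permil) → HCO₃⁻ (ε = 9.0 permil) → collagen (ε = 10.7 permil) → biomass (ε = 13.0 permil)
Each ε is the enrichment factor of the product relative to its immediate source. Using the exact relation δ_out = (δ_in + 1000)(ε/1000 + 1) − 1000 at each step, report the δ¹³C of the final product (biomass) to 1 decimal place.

-11.4 permil

step 1: δ = (-32.00 + 1000)·(-11.4/1000 + 1) − 1000 = -43.04 permil
step 2: δ = (-43.04 + 1000)·(9.0/1000 + 1) − 1000 = -34.42 permil
step 3: δ = (-34.42 + 1000)·(10.7/1000 + 1) − 1000 = -24.09 permil
step 4: δ = (-24.09 + 1000)·(13.0/1000 + 1) − 1000 = -11.40 permil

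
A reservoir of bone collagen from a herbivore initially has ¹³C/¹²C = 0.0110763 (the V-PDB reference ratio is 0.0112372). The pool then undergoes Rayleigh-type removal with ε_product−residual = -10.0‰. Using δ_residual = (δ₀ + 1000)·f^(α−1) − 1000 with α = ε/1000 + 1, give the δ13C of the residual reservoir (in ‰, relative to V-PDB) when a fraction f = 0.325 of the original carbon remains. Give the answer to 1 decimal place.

-3.2‰

δ₀ = (0.0110763/0.0112372 − 1)×1000 = (0.985681 − 1)×1000 = -14.319‰
α − 1 = ε/1000 = -0.0100
f^(α−1) = 0.325^(-0.0100) = 1.011303
δ_res = (-14.319 + 1000) × 1.011303 − 1000 = 996.822 − 1000 = -3.18‰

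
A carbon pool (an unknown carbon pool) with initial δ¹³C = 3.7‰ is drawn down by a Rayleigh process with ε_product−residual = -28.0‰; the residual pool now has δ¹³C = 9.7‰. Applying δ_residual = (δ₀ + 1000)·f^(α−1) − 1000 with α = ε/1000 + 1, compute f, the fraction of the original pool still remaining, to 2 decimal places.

0.81

α − 1 = ε/1000 = -0.0280
(δ_res + 1000)/(δ₀ + 1000) = (9.7 + 1000)/(3.7 + 1000) = 1009.7/1003.7 = 1.005978
f = 1.005978^(1/-0.0280) = exp(ln(1.005978)/-0.0280) = exp(0.00596/-0.0280)
f = exp(-0.2129) = 0.8083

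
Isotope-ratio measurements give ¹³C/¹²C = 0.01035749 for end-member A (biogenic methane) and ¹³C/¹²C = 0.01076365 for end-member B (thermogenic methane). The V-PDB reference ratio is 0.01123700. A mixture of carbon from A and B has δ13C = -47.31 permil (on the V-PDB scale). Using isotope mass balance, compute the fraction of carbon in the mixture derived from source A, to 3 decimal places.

0.143

δ_A = (0.01035749/0.01123700 − 1)×1000 = (0.921731 − 1)×1000 = -78.269 permil
δ_B = (0.01076365/0.01123700 − 1)×1000 = (0.957876 − 1)×1000 = -42.124 permil
f_A = (δ_mix − δ_B)/(δ_A − δ_B) = (-47.31 − (-42.124))/(-78.269 − (-42.124))
f_A = -5.186 / -36.145 = 0.1435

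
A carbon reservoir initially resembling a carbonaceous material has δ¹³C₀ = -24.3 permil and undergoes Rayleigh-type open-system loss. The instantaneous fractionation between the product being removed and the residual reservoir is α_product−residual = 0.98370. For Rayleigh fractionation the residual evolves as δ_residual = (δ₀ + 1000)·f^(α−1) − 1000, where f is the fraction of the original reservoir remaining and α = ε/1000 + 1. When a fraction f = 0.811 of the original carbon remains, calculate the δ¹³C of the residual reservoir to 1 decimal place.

-21.0 permil

Rayleigh residual: δ_res = (δ₀ + 1000)·f^(α−1) − 1000
α − 1 = -0.01630
f^(α−1) = 0.811^(-0.01630) = 1.003420
δ_res = (-24.3 + 1000) × 1.003420 − 1000 = 979.037 − 1000 = -20.96 permil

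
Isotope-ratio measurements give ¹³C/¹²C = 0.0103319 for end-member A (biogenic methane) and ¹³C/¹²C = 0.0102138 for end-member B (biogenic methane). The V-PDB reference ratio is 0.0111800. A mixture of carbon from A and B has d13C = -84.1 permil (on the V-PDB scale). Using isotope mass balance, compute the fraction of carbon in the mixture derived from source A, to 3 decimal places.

0.220

δ_A = (0.0103319/0.0111800 − 1)×1000 = (0.924141 − 1)×1000 = -75.859 permil
δ_B = (0.0102138/0.0111800 − 1)×1000 = (0.913578 − 1)×1000 = -86.422 permil
f_A = (δ_mix − δ_B)/(δ_A − δ_B) = (-84.1 − (-86.422))/(-75.859 − (-86.422))
f_A = 2.322 / 10.564 = 0.2198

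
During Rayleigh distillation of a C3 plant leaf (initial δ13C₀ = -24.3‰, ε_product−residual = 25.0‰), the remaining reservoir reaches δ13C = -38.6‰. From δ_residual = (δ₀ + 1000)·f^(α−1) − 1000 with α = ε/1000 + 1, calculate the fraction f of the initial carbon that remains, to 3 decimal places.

0.554

α − 1 = ε/1000 = 0.0250
(δ_res + 1000)/(δ₀ + 1000) = (-38.6 + 1000)/(-24.3 + 1000) = 961.4/975.7 = 0.985344
f = 0.985344^(1/0.0250) = exp(ln(0.985344)/0.0250) = exp(-0.01476/0.0250)
f = exp(-0.5906) = 0.5540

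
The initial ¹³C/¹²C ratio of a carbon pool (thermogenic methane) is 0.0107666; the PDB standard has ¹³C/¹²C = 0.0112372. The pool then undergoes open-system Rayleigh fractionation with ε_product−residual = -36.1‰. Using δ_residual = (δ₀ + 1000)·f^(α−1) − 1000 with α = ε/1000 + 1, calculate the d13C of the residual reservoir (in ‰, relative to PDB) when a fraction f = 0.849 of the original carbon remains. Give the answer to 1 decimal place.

δ₀ = (0.0107666/0.0112372 − 1)×1000 = (0.958121 − 1)×1000 = -41.879‰
α − 1 = ε/1000 = -0.0361
f^(α−1) = 0.849^(-0.0361) = 1.005927
δ_res = (-41.879 + 1000) × 1.005927 − 1000 = 963.800 − 1000 = -36.20‰

-36.2‰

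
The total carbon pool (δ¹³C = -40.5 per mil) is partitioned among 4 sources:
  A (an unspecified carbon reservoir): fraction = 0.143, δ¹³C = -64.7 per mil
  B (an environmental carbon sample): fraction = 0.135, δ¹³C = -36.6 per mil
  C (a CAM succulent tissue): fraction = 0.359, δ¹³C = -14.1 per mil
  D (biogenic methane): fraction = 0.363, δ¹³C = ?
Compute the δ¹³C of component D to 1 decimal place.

-58.5 per mil

Isotope mass balance: δ_bulk = Σ fᵢ·δᵢ.
-40.5 = 0.143×(-64.7) + 0.135×(-36.6) + 0.359×(-14.1) + 0.363×δ_D
0.363·δ_D = -40.5 − (-19.255) = -21.245
δ_D = -21.245 / 0.363 = -58.53 per mil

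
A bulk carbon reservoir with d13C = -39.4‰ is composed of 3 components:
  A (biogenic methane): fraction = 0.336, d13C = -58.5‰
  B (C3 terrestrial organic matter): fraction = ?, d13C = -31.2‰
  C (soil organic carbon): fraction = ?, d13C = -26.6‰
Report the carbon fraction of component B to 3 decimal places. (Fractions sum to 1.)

0.453

Let f_B and f_C be the unknown fractions; fractions sum to 1 so f_B + f_C = 0.664.
Mass balance: Σ fᵢ·δᵢ = δ_bulk ⇒ f_B·(-31.2) + f_C·(-26.6) = -39.4 − (-19.656) = -19.744
Substitute f_C = 0.664 − f_B:
f_B·(-31.2 − -26.6) = -19.744 − 0.664×(-26.6) = -2.082
f_B = -2.082 / -4.6 = 0.4525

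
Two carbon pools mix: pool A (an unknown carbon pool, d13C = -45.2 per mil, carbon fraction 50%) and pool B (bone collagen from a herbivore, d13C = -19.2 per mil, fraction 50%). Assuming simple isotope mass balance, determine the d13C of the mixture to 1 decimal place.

-32.2 per mil

δ_mix = f_A·δ_A + f_B·δ_B
δ_mix = 0.50 × (-45.2) + 0.50 × (-19.2)
δ_mix = -22.60 + -9.60 = -32.20 per mil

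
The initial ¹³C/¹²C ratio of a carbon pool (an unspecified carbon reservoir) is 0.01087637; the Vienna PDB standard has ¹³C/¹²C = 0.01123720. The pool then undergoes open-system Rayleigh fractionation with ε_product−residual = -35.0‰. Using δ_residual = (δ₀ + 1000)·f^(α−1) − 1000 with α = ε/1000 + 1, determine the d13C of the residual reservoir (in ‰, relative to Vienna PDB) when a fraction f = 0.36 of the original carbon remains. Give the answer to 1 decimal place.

δ₀ = (0.01087637/0.01123720 − 1)×1000 = (0.967890 − 1)×1000 = -32.110‰
α − 1 = ε/1000 = -0.0350
f^(α−1) = 0.36^(-0.0350) = 1.036405
δ_res = (-32.110 + 1000) × 1.036405 − 1000 = 1003.126 − 1000 = 3.13‰

3.1‰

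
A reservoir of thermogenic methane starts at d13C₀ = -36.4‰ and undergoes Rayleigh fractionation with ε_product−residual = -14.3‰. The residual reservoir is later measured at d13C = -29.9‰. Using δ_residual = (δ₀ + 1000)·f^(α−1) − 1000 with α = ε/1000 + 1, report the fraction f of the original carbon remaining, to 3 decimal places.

0.625

α − 1 = ε/1000 = -0.0143
(δ_res + 1000)/(δ₀ + 1000) = (-29.9 + 1000)/(-36.4 + 1000) = 970.1/963.6 = 1.006746
f = 1.006746^(1/-0.0143) = exp(ln(1.006746)/-0.0143) = exp(0.00672/-0.0143)
f = exp(-0.4701) = 0.6249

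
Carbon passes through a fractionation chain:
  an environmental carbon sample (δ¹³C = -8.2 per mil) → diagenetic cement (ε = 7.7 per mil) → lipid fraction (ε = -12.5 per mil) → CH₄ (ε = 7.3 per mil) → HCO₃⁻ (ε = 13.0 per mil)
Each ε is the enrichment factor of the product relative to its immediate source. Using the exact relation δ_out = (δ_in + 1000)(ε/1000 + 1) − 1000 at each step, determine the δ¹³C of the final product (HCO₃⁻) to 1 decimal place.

7.1 per mil

step 1: δ = (-8.20 + 1000)·(7.7/1000 + 1) − 1000 = -0.56 per mil
step 2: δ = (-0.56 + 1000)·(-12.5/1000 + 1) − 1000 = -13.06 per mil
step 3: δ = (-13.06 + 1000)·(7.3/1000 + 1) − 1000 = -5.85 per mil
step 4: δ = (-5.85 + 1000)·(13.0/1000 + 1) − 1000 = 7.07 per mil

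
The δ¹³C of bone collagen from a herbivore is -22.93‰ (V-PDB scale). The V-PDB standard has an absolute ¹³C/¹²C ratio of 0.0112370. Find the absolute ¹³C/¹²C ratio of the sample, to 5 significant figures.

0.010979

R_sample = R_standard × (δ¹³C/1000 + 1)
R_sample = 0.0112370 × (-22.93/1000 + 1) = 0.0112370 × 0.977070
R_sample = 0.0109793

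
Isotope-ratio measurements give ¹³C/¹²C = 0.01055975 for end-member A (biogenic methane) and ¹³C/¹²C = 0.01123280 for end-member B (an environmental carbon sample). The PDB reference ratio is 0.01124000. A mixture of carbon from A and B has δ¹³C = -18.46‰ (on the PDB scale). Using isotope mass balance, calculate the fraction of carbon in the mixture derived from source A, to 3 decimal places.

δ_A = (0.01055975/0.01124000 − 1)×1000 = (0.939480 − 1)×1000 = -60.520‰
δ_B = (0.01123280/0.01124000 − 1)×1000 = (0.999359 − 1)×1000 = -0.641‰
f_A = (δ_mix − δ_B)/(δ_A − δ_B) = (-18.46 − (-0.641))/(-60.520 − (-0.641))
f_A = -17.819 / -59.880 = 0.2976

0.298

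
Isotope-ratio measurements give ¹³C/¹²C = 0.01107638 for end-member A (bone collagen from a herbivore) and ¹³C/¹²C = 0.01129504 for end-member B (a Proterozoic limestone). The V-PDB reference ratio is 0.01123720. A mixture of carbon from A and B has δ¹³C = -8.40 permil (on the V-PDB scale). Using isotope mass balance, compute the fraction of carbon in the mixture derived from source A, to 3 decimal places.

0.696

δ_A = (0.01107638/0.01123720 − 1)×1000 = (0.985689 − 1)×1000 = -14.311 permil
δ_B = (0.01129504/0.01123720 − 1)×1000 = (1.005147 − 1)×1000 = 5.147 permil
f_A = (δ_mix − δ_B)/(δ_A − δ_B) = (-8.40 − (5.147))/(-14.311 − (5.147))
f_A = -13.547 / -19.459 = 0.6962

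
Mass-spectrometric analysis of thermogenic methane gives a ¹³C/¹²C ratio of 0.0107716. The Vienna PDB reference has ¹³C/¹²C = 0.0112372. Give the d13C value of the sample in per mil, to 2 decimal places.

-41.43 per mil

d13C = (R_sample / R_standard − 1) × 1000
R_sample / R_standard = 0.0107716 / 0.0112372 = 0.958566
d13C = (0.958566 − 1) × 1000 = -41.434 per mil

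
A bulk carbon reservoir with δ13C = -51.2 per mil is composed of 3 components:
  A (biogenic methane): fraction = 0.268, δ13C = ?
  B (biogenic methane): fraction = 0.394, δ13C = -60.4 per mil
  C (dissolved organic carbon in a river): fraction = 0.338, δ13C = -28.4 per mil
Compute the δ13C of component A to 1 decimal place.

Isotope mass balance: δ_bulk = Σ fᵢ·δᵢ.
-51.2 = 0.268×δ_A + 0.394×(-60.4) + 0.338×(-28.4)
0.268·δ_A = -51.2 − (-33.397) = -17.803
δ_A = -17.803 / 0.268 = -66.43 per mil

-66.4 per mil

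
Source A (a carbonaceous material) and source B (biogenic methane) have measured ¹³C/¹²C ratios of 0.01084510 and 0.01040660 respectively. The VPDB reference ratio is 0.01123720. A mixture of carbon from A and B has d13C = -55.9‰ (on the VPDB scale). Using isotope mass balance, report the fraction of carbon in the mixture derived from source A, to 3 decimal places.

0.462

δ_A = (0.01084510/0.01123720 − 1)×1000 = (0.965107 − 1)×1000 = -34.893‰
δ_B = (0.01040660/0.01123720 − 1)×1000 = (0.926085 − 1)×1000 = -73.915‰
f_A = (δ_mix − δ_B)/(δ_A − δ_B) = (-55.9 − (-73.915))/(-34.893 − (-73.915))
f_A = 18.015 / 39.022 = 0.4617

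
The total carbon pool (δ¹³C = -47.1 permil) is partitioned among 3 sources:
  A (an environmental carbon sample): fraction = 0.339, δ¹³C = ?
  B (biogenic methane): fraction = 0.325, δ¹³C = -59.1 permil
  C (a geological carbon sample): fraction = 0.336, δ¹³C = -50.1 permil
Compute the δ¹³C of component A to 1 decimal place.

Isotope mass balance: δ_bulk = Σ fᵢ·δᵢ.
-47.1 = 0.339×δ_A + 0.325×(-59.1) + 0.336×(-50.1)
0.339·δ_A = -47.1 − (-36.041) = -11.059
δ_A = -11.059 / 0.339 = -32.62 permil

-32.6 permil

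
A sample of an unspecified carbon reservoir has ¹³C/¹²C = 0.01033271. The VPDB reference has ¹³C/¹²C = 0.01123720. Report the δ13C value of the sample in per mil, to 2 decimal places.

-80.49 per mil

δ13C = (R_sample / R_standard − 1) × 1000
R_sample / R_standard = 0.01033271 / 0.01123720 = 0.919509
δ13C = (0.919509 − 1) × 1000 = -80.491 per mil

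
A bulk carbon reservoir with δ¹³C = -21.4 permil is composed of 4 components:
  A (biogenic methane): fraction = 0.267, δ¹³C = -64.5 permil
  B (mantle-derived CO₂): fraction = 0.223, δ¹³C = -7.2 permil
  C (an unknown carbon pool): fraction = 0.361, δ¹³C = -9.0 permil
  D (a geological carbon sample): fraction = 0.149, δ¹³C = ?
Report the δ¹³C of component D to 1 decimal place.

4.5 permil

Isotope mass balance: δ_bulk = Σ fᵢ·δᵢ.
-21.4 = 0.267×(-64.5) + 0.223×(-7.2) + 0.361×(-9.0) + 0.149×δ_D
0.149·δ_D = -21.4 − (-22.076) = 0.676
δ_D = 0.676 / 0.149 = 4.54 permil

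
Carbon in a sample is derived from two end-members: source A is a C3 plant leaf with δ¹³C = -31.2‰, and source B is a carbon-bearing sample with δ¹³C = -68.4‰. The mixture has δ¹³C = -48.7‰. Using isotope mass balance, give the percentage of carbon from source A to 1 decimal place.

δ_mix = f_A·δ_A + (1 − f_A)·δ_B  ⇒  f_A = (δ_mix − δ_B)/(δ_A − δ_B)
f_A = (-48.7 − (-68.4)) / (-31.2 − (-68.4))
f_A = 19.7 / 37.2 = 0.5296

53.0%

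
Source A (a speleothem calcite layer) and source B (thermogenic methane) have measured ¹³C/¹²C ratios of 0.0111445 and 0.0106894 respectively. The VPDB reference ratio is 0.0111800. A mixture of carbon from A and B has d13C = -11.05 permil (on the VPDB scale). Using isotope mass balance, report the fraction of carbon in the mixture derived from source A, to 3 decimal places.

0.807

δ_A = (0.0111445/0.0111800 − 1)×1000 = (0.996825 − 1)×1000 = -3.175 permil
δ_B = (0.0106894/0.0111800 − 1)×1000 = (0.956118 − 1)×1000 = -43.882 permil
f_A = (δ_mix − δ_B)/(δ_A − δ_B) = (-11.05 − (-43.882))/(-3.175 − (-43.882))
f_A = 32.832 / 40.707 = 0.8066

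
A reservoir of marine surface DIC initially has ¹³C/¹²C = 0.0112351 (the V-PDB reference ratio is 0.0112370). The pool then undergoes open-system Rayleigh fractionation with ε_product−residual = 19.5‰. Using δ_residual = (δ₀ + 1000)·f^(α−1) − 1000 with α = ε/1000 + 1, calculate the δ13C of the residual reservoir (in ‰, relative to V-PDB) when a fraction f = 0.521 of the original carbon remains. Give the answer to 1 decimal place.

-12.8‰

δ₀ = (0.0112351/0.0112370 − 1)×1000 = (0.999831 − 1)×1000 = -0.169‰
α − 1 = ε/1000 = 0.0195
f^(α−1) = 0.521^(0.0195) = 0.987366
δ_res = (-0.169 + 1000) × 0.987366 − 1000 = 987.199 − 1000 = -12.80‰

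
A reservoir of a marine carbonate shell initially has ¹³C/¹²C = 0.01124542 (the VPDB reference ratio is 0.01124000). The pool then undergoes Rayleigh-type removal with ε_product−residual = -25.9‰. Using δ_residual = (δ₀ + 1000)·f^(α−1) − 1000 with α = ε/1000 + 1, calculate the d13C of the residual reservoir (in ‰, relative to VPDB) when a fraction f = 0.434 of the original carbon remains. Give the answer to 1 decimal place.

22.3‰

δ₀ = (0.01124542/0.01124000 − 1)×1000 = (1.000482 − 1)×1000 = 0.482‰
α − 1 = ε/1000 = -0.0259
f^(α−1) = 0.434^(-0.0259) = 1.021854
δ_res = (0.482 + 1000) × 1.021854 − 1000 = 1022.347 − 1000 = 22.35‰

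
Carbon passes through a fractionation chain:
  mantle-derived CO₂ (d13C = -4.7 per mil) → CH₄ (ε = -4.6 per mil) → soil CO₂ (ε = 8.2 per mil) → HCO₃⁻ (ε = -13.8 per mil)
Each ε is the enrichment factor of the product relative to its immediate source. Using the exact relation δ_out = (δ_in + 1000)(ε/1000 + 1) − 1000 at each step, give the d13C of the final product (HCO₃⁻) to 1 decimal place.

step 1: δ = (-4.70 + 1000)·(-4.6/1000 + 1) − 1000 = -9.28 per mil
step 2: δ = (-9.28 + 1000)·(8.2/1000 + 1) − 1000 = -1.15 per mil
step 3: δ = (-1.15 + 1000)·(-13.8/1000 + 1) − 1000 = -14.94 per mil

-14.9 per mil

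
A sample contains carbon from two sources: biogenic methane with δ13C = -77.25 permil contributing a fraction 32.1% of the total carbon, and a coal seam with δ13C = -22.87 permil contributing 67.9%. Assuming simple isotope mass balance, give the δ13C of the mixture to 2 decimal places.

δ_mix = f_A·δ_A + f_B·δ_B
δ_mix = 0.321 × (-77.25) + 0.679 × (-22.87)
δ_mix = -24.797 + -15.529 = -40.326 permil

-40.33 permil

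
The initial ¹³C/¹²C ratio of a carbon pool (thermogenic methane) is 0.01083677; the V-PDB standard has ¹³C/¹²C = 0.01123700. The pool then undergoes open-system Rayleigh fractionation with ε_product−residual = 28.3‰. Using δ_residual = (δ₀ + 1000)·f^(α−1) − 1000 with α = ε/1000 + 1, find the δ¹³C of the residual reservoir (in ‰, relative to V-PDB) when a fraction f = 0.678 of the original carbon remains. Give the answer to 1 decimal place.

-46.2‰

δ₀ = (0.01083677/0.01123700 − 1)×1000 = (0.964383 − 1)×1000 = -35.617‰
α − 1 = ε/1000 = 0.0283
f^(α−1) = 0.678^(0.0283) = 0.989063
δ_res = (-35.617 + 1000) × 0.989063 − 1000 = 953.835 − 1000 = -46.16‰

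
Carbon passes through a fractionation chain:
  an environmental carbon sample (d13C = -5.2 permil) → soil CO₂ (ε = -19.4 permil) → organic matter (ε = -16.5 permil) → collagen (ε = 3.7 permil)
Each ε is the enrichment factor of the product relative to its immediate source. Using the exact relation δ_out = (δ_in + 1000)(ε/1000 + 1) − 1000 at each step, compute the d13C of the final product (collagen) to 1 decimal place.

-37.0 permil

step 1: δ = (-5.20 + 1000)·(-19.4/1000 + 1) − 1000 = -24.50 permil
step 2: δ = (-24.50 + 1000)·(-16.5/1000 + 1) − 1000 = -40.59 permil
step 3: δ = (-40.59 + 1000)·(3.7/1000 + 1) − 1000 = -37.05 permil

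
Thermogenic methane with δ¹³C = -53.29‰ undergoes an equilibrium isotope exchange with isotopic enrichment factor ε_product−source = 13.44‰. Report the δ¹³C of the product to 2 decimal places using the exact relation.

To first order, δ_product ≈ δ_source + ε = -39.85‰.
Exactly, δ_product = (δ_source + 1000)·(ε/1000 + 1) − 1000.
δ_product = (-53.29 + 1000) × (13.44/1000 + 1) − 1000
δ_product = -40.566‰

-40.57‰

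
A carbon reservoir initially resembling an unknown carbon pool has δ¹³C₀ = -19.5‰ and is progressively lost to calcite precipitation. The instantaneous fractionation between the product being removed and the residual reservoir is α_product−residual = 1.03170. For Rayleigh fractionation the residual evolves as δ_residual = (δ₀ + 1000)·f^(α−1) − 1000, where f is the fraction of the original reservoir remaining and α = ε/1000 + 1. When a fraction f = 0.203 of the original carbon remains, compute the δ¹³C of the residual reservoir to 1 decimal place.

Rayleigh residual: δ_res = (δ₀ + 1000)·f^(α−1) − 1000
α − 1 = 0.03170
f^(α−1) = 0.203^(0.03170) = 0.950709
δ_res = (-19.5 + 1000) × 0.950709 − 1000 = 932.170 − 1000 = -67.83‰

-67.8‰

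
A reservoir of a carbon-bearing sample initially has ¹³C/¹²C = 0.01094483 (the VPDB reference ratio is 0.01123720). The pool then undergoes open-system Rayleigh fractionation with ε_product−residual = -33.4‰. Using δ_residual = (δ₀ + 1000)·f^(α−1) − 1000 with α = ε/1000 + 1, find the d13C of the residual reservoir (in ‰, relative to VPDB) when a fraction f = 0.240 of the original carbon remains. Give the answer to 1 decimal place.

21.5‰

δ₀ = (0.01094483/0.01123720 − 1)×1000 = (0.973982 − 1)×1000 = -26.018‰
α − 1 = ε/1000 = -0.0334
f^(α−1) = 0.240^(-0.0334) = 1.048820
δ_res = (-26.018 + 1000) × 1.048820 − 1000 = 1021.532 − 1000 = 21.53‰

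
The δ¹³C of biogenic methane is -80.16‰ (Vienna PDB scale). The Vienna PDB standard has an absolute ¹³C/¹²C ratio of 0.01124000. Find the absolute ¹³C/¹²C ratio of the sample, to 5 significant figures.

0.010339

R_sample = R_standard × (δ¹³C/1000 + 1)
R_sample = 0.01124000 × (-80.16/1000 + 1) = 0.01124000 × 0.919840
R_sample = 0.0103390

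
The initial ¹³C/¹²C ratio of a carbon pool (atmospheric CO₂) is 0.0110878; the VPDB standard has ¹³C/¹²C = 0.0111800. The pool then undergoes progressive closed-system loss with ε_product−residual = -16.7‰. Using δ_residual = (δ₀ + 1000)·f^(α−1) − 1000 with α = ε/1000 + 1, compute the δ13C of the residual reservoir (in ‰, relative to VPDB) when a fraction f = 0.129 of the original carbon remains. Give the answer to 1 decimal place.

26.3‰

δ₀ = (0.0110878/0.0111800 − 1)×1000 = (0.991753 − 1)×1000 = -8.247‰
α − 1 = ε/1000 = -0.0167
f^(α−1) = 0.129^(-0.0167) = 1.034792
δ_res = (-8.247 + 1000) × 1.034792 − 1000 = 1026.258 − 1000 = 26.26‰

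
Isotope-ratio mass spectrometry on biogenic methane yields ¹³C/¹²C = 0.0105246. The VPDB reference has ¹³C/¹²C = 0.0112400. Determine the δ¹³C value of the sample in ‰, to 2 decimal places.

δ¹³C = (R_sample / R_standard − 1) × 1000
R_sample / R_standard = 0.0105246 / 0.0112400 = 0.936352
δ¹³C = (0.936352 − 1) × 1000 = -63.648‰

-63.65‰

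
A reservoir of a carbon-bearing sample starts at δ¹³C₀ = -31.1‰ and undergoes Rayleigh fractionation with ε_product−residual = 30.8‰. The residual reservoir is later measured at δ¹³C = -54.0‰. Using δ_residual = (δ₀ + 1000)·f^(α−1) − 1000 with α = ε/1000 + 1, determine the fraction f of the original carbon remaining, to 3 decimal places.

0.460

α − 1 = ε/1000 = 0.0308
(δ_res + 1000)/(δ₀ + 1000) = (-54.0 + 1000)/(-31.1 + 1000) = 946.0/968.9 = 0.976365
f = 0.976365^(1/0.0308) = exp(ln(0.976365)/0.0308) = exp(-0.02392/0.0308)
f = exp(-0.7766) = 0.4600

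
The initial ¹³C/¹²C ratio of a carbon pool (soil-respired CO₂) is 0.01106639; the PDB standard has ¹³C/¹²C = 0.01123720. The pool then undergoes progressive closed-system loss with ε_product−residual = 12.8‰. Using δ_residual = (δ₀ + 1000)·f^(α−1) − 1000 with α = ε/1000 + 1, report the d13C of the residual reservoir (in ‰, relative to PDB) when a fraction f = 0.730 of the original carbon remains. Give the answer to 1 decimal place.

δ₀ = (0.01106639/0.01123720 − 1)×1000 = (0.984800 − 1)×1000 = -15.200‰
α − 1 = ε/1000 = 0.0128
f^(α−1) = 0.730^(0.0128) = 0.995980
δ_res = (-15.200 + 1000) × 0.995980 − 1000 = 980.841 − 1000 = -19.16‰

-19.2‰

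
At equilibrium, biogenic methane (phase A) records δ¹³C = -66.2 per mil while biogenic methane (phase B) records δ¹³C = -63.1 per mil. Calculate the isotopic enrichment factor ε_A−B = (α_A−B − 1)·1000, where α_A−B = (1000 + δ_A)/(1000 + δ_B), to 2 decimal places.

-3.31 per mil

α_A−B = (1000 + -66.2) / (1000 + -63.1) = 933.8 / 936.9 = 0.996691
ε_A−B = (0.996691 − 1) × 1000 = -3.309 per mil
(The approximation ε ≈ δ_A − δ_B would give -3.1 per mil.)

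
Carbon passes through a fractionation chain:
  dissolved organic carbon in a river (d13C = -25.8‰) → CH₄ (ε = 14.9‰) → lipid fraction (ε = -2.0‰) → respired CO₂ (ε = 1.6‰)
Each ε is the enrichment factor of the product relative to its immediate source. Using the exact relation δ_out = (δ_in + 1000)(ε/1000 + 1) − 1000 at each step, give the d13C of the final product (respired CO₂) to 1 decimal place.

step 1: δ = (-25.80 + 1000)·(14.9/1000 + 1) − 1000 = -11.28‰
step 2: δ = (-11.28 + 1000)·(-2.0/1000 + 1) − 1000 = -13.26‰
step 3: δ = (-13.26 + 1000)·(1.6/1000 + 1) − 1000 = -11.68‰

-11.7‰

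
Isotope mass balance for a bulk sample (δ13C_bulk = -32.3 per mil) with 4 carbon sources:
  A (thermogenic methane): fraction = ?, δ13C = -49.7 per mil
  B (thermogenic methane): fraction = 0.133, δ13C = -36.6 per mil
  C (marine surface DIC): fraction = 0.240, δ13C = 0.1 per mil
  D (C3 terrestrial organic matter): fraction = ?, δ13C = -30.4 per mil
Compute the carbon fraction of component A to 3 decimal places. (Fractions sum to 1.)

Let f_A and f_D be the unknown fractions; fractions sum to 1 so f_A + f_D = 0.627.
Mass balance: Σ fᵢ·δᵢ = δ_bulk ⇒ f_A·(-49.7) + f_D·(-30.4) = -32.3 − (-4.844) = -27.456
Substitute f_D = 0.627 − f_A:
f_A·(-49.7 − -30.4) = -27.456 − 0.627×(-30.4) = -8.395
f_A = -8.395 / -19.3 = 0.4350

0.435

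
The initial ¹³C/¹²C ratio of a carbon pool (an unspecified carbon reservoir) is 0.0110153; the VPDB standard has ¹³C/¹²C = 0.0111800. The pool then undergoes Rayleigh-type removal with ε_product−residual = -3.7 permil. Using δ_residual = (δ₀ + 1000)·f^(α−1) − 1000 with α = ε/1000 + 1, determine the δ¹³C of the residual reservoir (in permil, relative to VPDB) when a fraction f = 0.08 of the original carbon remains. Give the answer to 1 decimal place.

δ₀ = (0.0110153/0.0111800 − 1)×1000 = (0.985268 − 1)×1000 = -14.732 permil
α − 1 = ε/1000 = -0.0037
f^(α−1) = 0.08^(-0.0037) = 1.009389
δ_res = (-14.732 + 1000) × 1.009389 − 1000 = 994.519 − 1000 = -5.48 permil

-5.5 permil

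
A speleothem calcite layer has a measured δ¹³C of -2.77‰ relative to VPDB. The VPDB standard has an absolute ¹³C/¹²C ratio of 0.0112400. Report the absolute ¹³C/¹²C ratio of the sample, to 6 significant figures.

0.0112089

R_sample = R_standard × (δ¹³C/1000 + 1)
R_sample = 0.0112400 × (-2.77/1000 + 1) = 0.0112400 × 0.997230
R_sample = 0.0112089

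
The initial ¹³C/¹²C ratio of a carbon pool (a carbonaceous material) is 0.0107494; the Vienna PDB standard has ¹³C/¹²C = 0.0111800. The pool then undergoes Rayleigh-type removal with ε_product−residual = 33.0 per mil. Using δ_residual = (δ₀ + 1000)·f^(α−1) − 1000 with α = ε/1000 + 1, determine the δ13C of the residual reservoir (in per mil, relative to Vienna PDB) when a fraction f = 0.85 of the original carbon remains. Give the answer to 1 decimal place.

-43.7 per mil

δ₀ = (0.0107494/0.0111800 − 1)×1000 = (0.961485 − 1)×1000 = -38.515 per mil
α − 1 = ε/1000 = 0.0330
f^(α−1) = 0.85^(0.0330) = 0.994651
δ_res = (-38.515 + 1000) × 0.994651 − 1000 = 956.342 − 1000 = -43.66 per mil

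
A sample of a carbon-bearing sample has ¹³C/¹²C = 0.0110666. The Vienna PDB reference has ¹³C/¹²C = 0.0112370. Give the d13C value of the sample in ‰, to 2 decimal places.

d13C = (R_sample / R_standard − 1) × 1000
R_sample / R_standard = 0.0110666 / 0.0112370 = 0.984836
d13C = (0.984836 − 1) × 1000 = -15.164‰

-15.16‰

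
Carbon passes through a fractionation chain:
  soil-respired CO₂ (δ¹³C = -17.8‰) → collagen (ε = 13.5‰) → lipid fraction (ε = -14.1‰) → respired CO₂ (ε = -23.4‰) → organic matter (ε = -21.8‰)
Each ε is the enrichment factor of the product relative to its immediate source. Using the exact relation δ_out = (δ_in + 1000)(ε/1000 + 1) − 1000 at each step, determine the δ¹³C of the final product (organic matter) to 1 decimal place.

step 1: δ = (-17.80 + 1000)·(13.5/1000 + 1) − 1000 = -4.54‰
step 2: δ = (-4.54 + 1000)·(-14.1/1000 + 1) − 1000 = -18.58‰
step 3: δ = (-18.58 + 1000)·(-23.4/1000 + 1) − 1000 = -41.54‰
step 4: δ = (-41.54 + 1000)·(-21.8/1000 + 1) − 1000 = -62.44‰

-62.4‰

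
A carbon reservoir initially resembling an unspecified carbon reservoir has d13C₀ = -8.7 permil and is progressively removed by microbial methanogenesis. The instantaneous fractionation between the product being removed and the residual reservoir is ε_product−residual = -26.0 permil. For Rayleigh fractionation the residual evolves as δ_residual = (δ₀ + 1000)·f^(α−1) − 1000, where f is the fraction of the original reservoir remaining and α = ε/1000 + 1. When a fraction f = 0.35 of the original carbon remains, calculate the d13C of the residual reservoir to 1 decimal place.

Rayleigh residual: δ_res = (δ₀ + 1000)·f^(α−1) − 1000
α = ε/1000 + 1 = 0.97400, so α − 1 = -0.02600
f^(α−1) = 0.35^(-0.02600) = 1.027671
δ_res = (-8.7 + 1000) × 1.027671 − 1000 = 1018.731 − 1000 = 18.73 permil

18.7 permil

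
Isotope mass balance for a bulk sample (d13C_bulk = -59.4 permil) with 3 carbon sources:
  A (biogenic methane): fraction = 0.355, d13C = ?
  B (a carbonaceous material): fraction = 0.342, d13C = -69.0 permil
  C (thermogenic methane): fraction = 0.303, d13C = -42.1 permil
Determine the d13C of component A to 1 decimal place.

-64.9 permil

Isotope mass balance: δ_bulk = Σ fᵢ·δᵢ.
-59.4 = 0.355×δ_A + 0.342×(-69.0) + 0.303×(-42.1)
0.355·δ_A = -59.4 − (-36.354) = -23.046
δ_A = -23.046 / 0.355 = -64.92 permil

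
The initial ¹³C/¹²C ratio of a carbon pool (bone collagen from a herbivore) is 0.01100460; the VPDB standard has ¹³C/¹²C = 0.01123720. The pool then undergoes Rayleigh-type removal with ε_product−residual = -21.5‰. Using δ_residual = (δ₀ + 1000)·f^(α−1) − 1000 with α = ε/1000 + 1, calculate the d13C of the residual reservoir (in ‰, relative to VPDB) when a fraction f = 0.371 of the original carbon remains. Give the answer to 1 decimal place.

δ₀ = (0.01100460/0.01123720 − 1)×1000 = (0.979301 − 1)×1000 = -20.699‰
α − 1 = ε/1000 = -0.0215
f^(α−1) = 0.371^(-0.0215) = 1.021547
δ_res = (-20.699 + 1000) × 1.021547 − 1000 = 1000.402 − 1000 = 0.40‰

0.4‰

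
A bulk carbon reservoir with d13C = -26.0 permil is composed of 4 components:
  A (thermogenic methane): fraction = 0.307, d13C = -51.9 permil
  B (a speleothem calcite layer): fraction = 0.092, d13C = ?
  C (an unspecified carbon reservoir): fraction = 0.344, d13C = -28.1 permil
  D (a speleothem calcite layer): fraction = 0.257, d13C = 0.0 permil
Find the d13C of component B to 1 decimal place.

-4.4 permil

Isotope mass balance: δ_bulk = Σ fᵢ·δᵢ.
-26.0 = 0.307×(-51.9) + 0.092×δ_B + 0.344×(-28.1) + 0.257×(-0.0)
0.092·δ_B = -26.0 − (-25.600) = -0.400
δ_B = -0.400 / 0.092 = -4.35 permil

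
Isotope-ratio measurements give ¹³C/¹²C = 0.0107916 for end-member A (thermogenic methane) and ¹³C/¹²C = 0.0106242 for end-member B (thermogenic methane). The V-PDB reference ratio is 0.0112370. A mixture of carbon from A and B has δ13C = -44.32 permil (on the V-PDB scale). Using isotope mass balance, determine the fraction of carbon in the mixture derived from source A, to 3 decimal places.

δ_A = (0.0107916/0.0112370 − 1)×1000 = (0.960363 − 1)×1000 = -39.637 permil
δ_B = (0.0106242/0.0112370 − 1)×1000 = (0.945466 − 1)×1000 = -54.534 permil
f_A = (δ_mix − δ_B)/(δ_A − δ_B) = (-44.32 − (-54.534))/(-39.637 − (-54.534))
f_A = 10.214 / 14.897 = 0.6856

0.686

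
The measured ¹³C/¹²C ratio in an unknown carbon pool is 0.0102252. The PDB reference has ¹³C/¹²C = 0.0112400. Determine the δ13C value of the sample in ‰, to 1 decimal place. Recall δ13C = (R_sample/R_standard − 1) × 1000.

δ13C = (R_sample / R_standard − 1) × 1000
R_sample / R_standard = 0.0102252 / 0.0112400 = 0.909715
δ13C = (0.909715 − 1) × 1000 = -90.28‰

-90.3‰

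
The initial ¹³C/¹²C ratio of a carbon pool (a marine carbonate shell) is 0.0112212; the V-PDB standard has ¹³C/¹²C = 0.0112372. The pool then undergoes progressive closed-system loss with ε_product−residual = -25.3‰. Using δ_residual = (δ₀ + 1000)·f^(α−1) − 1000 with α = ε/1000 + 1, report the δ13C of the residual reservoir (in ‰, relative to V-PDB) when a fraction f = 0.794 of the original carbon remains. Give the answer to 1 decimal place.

δ₀ = (0.0112212/0.0112372 − 1)×1000 = (0.998576 − 1)×1000 = -1.424‰
α − 1 = ε/1000 = -0.0253
f^(α−1) = 0.794^(-0.0253) = 1.005853
δ_res = (-1.424 + 1000) × 1.005853 − 1000 = 1004.421 − 1000 = 4.42‰

4.4‰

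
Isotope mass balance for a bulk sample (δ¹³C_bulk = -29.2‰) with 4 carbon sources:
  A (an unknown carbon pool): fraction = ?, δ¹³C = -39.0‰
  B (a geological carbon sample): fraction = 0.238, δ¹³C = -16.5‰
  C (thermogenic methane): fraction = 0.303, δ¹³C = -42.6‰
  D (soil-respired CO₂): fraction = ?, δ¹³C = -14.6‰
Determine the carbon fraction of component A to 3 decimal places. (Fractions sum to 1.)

0.232

Let f_A and f_D be the unknown fractions; fractions sum to 1 so f_A + f_D = 0.459.
Mass balance: Σ fᵢ·δᵢ = δ_bulk ⇒ f_A·(-39.0) + f_D·(-14.6) = -29.2 − (-16.835) = -12.365
Substitute f_D = 0.459 − f_A:
f_A·(-39.0 − -14.6) = -12.365 − 0.459×(-14.6) = -5.664
f_A = -5.664 / -24.4 = 0.2321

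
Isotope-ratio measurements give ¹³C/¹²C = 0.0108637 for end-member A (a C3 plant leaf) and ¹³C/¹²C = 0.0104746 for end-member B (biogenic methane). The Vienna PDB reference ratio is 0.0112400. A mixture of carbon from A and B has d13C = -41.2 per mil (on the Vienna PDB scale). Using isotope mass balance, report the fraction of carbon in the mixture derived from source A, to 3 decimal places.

0.777

δ_A = (0.0108637/0.0112400 − 1)×1000 = (0.966521 − 1)×1000 = -33.479 per mil
δ_B = (0.0104746/0.0112400 − 1)×1000 = (0.931904 − 1)×1000 = -68.096 per mil
f_A = (δ_mix − δ_B)/(δ_A − δ_B) = (-41.2 − (-68.096))/(-33.479 − (-68.096))
f_A = 26.896 / 34.617 = 0.7770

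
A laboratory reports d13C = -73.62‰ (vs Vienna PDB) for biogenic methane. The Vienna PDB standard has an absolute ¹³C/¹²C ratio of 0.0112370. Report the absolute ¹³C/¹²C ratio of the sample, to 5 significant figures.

R_sample = R_standard × (d13C/1000 + 1)
R_sample = 0.0112370 × (-73.62/1000 + 1) = 0.0112370 × 0.926380
R_sample = 0.0104097

0.010410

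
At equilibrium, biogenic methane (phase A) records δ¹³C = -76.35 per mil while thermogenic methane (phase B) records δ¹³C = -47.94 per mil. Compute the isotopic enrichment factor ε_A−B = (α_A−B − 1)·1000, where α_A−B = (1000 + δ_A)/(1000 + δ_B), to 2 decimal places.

-29.84 per mil

α_A−B = (1000 + -76.35) / (1000 + -47.94) = 923.65 / 952.06 = 0.970159
ε_A−B = (0.970159 − 1) × 1000 = -29.841 per mil
(The approximation ε ≈ δ_A − δ_B would give -28.41 per mil.)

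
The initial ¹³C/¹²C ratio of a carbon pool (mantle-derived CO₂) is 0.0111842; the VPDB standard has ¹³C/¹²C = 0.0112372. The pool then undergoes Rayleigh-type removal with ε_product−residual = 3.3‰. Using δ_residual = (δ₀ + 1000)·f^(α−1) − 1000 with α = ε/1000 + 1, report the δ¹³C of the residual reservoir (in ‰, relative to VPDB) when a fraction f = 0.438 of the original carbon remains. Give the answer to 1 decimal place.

-7.4‰

δ₀ = (0.0111842/0.0112372 − 1)×1000 = (0.995284 − 1)×1000 = -4.716‰
α − 1 = ε/1000 = 0.0033
f^(α−1) = 0.438^(0.0033) = 0.997279
δ_res = (-4.716 + 1000) × 0.997279 − 1000 = 992.576 − 1000 = -7.42‰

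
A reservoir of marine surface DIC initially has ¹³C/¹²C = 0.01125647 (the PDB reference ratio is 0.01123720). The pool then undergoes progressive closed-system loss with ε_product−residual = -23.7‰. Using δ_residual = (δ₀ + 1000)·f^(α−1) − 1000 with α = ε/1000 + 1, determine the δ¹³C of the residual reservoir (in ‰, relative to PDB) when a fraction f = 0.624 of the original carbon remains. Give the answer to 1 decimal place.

δ₀ = (0.01125647/0.01123720 − 1)×1000 = (1.001715 − 1)×1000 = 1.715‰
α − 1 = ε/1000 = -0.0237
f^(α−1) = 0.624^(-0.0237) = 1.011240
δ_res = (1.715 + 1000) × 1.011240 − 1000 = 1012.974 − 1000 = 12.97‰

13.0‰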